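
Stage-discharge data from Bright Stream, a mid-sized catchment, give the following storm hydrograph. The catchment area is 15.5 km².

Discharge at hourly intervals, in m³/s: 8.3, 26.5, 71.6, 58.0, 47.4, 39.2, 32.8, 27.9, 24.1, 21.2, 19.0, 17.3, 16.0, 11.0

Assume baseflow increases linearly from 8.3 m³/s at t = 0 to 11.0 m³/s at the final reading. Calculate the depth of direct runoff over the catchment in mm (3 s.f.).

d ≈ 66.2 mm

Direct runoff: 0.00, 17.99, 62.88, 49.08, 38.27, 29.86, 23.25, 18.15, 14.14, 11.03, 8.62, 6.72, 5.21, 0.00 m³/s; ΣQ_DR = 285.2 m³/s.
V = ΣQ_DR · Δt = 285.2 × 3600 s = 1.027 × 10^6 m³.
Over A = 15.5 km², depth = V / A = 66.2 mm.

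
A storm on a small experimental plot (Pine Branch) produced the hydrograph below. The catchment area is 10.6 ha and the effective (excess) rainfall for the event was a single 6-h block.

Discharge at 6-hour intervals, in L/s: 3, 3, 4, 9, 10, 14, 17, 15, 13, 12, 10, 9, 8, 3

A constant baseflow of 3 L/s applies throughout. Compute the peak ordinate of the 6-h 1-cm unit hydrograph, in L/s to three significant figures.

Direct runoff: 0.0, 0.0, 1.0, 6.0, 7.0, 11.0, 14.0, 12.0, 10.0, 9.0, 7.0, 6.0, 5.0, 0.0 L/s; ΣQ_DR = 88.00 L/s, peak = 14.0 L/s.
Runoff depth d = ΣQ_DR·Δt / A = 88.00 × 21600 / (10.6 ha) = 17.93 mm.
The 1-cm UH is the DRH scaled by (10 mm)/d, so U_p = 14.0 × 10/17.93 = 7.81 L/s.

U_p ≈ 7.81 L/s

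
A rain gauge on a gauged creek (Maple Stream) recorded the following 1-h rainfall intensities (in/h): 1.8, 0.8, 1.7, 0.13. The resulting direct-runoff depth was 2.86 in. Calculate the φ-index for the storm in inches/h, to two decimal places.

Only the 3 blocks with intensity above φ contribute runoff: 1.8, 0.8, 1.7 in/h.
Σ(I−φ)·Δt = d  ⇒  (1.8+0.8+1.7 − 3φ)·1 = 2.86
φ = (4.300 − 2.86/1) / 3 = 0.48 in/h.

φ ≈ 0.48 in/h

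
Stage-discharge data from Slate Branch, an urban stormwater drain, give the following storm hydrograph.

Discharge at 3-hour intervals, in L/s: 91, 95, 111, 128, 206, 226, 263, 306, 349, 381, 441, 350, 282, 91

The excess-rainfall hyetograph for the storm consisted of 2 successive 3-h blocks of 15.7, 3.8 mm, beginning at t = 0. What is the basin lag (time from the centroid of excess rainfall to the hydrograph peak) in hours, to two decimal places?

t_L ≈ 27.92 h

Centroid of excess rainfall: t_c = Σ P_i·t̄_i / ΣP_i = 2.0846 h (block centres at 1.5, 4.5 h).
Hydrograph peak occurs at t = 30 h, so basin lag t_L = 30 − 2.0846 = 27.92 h.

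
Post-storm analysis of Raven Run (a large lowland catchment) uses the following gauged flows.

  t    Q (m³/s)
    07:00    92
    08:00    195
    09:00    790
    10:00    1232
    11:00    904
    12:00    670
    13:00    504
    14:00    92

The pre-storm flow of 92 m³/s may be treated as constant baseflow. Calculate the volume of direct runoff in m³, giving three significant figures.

Direct-runoff ordinates (Q − Q_b): 0.0, 103.0, 698.0, 1140.0, 812.0, 578.0, 412.0, 0.0 m³/s.
ΣQ_DR = 3743 m³/s.
With Δt = 1 h = 3600 s, V = ΣQ_DR · Δt = 3743 × 3600 = 1.35 × 10^7 m³.

V ≈ 1.35 × 10^7 m³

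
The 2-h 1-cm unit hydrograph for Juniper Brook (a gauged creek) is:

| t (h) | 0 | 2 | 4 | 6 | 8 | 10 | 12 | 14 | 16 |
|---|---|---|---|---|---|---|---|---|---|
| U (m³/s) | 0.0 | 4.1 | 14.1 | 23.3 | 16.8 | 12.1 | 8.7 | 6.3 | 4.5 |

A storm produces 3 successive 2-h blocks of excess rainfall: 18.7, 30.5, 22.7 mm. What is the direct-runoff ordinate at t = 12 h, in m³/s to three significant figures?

Q ≈ 91.3 m³/s

By discrete convolution, Q_j = Σ (P_i / 10 mm) · U_{j−i}.
At t = 12 h (j=6): Q = (18.7/10)·8.7 + (30.5/10)·12.1 + (22.7/10)·16.8 = 91.3 m³/s.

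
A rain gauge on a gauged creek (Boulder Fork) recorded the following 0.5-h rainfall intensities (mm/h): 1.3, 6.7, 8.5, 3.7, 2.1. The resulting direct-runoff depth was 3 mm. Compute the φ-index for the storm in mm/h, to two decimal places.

φ ≈ 4.60 mm/h

Only the 2 blocks with intensity above φ contribute runoff: 6.7, 8.5 mm/h.
Σ(I−φ)·Δt = d  ⇒  (6.7+8.5 − 2φ)·0.5 = 3
φ = (15.20 − 3/0.5) / 2 = 4.60 mm/h.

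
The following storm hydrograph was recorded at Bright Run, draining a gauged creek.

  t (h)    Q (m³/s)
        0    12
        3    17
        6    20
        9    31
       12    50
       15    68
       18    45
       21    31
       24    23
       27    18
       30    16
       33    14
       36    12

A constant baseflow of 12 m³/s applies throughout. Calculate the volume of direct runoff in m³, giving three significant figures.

Direct-runoff ordinates (Q − Q_b): 0.0, 5.0, 8.0, 19.0, 38.0, 56.0, 33.0, 19.0, 11.0, 6.0, 4.0, 2.0, 0.0 m³/s.
ΣQ_DR = 201.0 m³/s.
With Δt = 3 h = 10800 s, V = ΣQ_DR · Δt = 201.0 × 10800 = 2.17 × 10^6 m³.

V ≈ 2.17 × 10^6 m³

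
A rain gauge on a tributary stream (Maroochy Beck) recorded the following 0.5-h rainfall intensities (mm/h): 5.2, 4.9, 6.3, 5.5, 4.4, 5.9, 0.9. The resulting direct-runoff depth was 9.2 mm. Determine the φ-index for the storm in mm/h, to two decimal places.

Only the 6 blocks with intensity above φ contribute runoff: 5.2, 4.9, 6.3, 5.5, 4.4, 5.9 mm/h.
Σ(I−φ)·Δt = d  ⇒  (5.2+4.9+6.3+5.5+4.4+5.9 − 6φ)·0.5 = 9.2
φ = (32.20 − 9.2/0.5) / 6 = 2.30 mm/h.

φ ≈ 2.30 mm/h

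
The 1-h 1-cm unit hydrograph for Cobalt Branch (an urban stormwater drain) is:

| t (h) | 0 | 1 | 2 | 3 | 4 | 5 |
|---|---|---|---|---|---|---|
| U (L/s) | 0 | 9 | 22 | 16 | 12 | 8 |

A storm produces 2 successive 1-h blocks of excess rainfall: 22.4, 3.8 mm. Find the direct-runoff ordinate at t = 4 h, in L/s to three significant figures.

By discrete convolution, Q_j = Σ (P_i / 10 mm) · U_{j−i}.
At t = 4 h (j=4): Q = (22.4/10)·12 + (3.8/10)·16 = 33.0 L/s.

Q ≈ 33.0 L/s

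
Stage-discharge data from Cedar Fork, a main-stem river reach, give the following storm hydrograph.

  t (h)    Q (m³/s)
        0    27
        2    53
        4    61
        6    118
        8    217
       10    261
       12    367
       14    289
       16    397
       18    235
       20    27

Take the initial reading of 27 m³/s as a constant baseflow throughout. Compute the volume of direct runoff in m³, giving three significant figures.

V ≈ 1.26 × 10^7 m³

Direct-runoff ordinates (Q − Q_b): 0.0, 26.0, 34.0, 91.0, 190.0, 234.0, 340.0, 262.0, 370.0, 208.0, 0.0 m³/s.
ΣQ_DR = 1755 m³/s.
With Δt = 2 h = 7200 s, V = ΣQ_DR · Δt = 1755 × 7200 = 1.26 × 10^7 m³.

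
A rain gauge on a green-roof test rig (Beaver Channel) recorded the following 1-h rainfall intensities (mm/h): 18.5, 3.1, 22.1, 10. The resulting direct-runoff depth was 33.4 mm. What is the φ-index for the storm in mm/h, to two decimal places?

Only the 3 blocks with intensity above φ contribute runoff: 18.5, 22.1, 10 mm/h.
Σ(I−φ)·Δt = d  ⇒  (18.5+22.1+10 − 3φ)·1 = 33.4
φ = (50.60 − 33.4/1) / 3 = 5.73 mm/h.

φ ≈ 5.73 mm/h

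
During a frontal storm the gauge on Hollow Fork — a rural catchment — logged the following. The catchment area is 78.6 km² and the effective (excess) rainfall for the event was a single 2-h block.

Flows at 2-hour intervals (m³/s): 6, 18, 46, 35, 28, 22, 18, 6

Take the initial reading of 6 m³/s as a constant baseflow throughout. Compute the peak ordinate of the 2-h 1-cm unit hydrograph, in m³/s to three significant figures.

U_p ≈ 33.3 m³/s

Direct runoff: 0.0, 12.0, 40.0, 29.0, 22.0, 16.0, 12.0, 0.0 m³/s; ΣQ_DR = 131.0 m³/s, peak = 40.0 m³/s.
Runoff depth d = ΣQ_DR·Δt / A = 131.0 × 7200 / (78.6 km²) = 12.00 mm.
The 1-cm UH is the DRH scaled by (10 mm)/d, so U_p = 40.0 × 10/12.00 = 33.3 m³/s.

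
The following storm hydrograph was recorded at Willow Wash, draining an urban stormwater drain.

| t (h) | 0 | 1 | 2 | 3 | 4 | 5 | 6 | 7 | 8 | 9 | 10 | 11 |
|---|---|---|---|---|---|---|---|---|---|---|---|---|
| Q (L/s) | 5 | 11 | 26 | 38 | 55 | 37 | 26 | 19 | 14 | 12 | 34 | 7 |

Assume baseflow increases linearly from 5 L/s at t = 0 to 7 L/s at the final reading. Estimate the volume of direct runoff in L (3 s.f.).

V ≈ 7.63 × 10^5 L

Direct-runoff ordinates (Q − Q_b): 0.00, 5.82, 20.64, 32.45, 49.27, 31.09, 19.91, 12.73, 7.55, 5.36, 27.18, 0.00 L/s.
ΣQ_DR = 212.0 L/s.
With Δt = 1 h = 3600 s, V = ΣQ_DR · Δt = 212.0 × 3600 = 7.63 × 10^5 L.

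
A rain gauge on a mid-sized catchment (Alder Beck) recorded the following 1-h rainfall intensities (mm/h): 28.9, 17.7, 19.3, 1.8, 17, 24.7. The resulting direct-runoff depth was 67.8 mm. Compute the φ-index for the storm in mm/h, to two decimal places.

Only the 5 blocks with intensity above φ contribute runoff: 28.9, 17.7, 19.3, 17, 24.7 mm/h.
Σ(I−φ)·Δt = d  ⇒  (28.9+17.7+19.3+17+24.7 − 5φ)·1 = 67.8
φ = (107.6 − 67.8/1) / 5 = 7.96 mm/h.

φ ≈ 7.96 mm/h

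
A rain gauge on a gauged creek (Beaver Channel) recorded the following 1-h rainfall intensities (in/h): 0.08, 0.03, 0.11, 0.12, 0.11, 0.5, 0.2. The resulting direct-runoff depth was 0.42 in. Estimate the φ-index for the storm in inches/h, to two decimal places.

φ ≈ 0.14 in/h

Only the 2 blocks with intensity above φ contribute runoff: 0.5, 0.2 in/h.
Σ(I−φ)·Δt = d  ⇒  (0.5+0.2 − 2φ)·1 = 0.42
φ = (0.7000 − 0.42/1) / 2 = 0.14 in/h.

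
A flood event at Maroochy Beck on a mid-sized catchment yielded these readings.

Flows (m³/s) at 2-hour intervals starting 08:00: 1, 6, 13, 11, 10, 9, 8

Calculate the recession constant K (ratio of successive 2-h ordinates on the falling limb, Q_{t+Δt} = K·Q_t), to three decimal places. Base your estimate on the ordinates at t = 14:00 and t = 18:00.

Using the recession-limb readings at t = 14:00 and t = 18:00: Q falls from 11 to 9 m³/s over 2 intervals.
K = (Q₂/Q₁)^(1/2) = (9/11)^(1/2) = 0.905.

K ≈ 0.905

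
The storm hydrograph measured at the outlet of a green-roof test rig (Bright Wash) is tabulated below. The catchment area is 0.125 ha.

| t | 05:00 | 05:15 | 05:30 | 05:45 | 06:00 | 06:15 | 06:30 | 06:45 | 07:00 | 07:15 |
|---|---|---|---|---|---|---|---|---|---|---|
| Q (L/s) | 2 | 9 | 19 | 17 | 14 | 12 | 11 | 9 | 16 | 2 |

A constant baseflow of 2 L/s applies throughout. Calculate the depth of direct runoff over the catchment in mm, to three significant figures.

Direct runoff: 0.0, 7.0, 17.0, 15.0, 12.0, 10.0, 9.0, 7.0, 14.0, 0.0 L/s; ΣQ_DR = 91.00 L/s.
V = ΣQ_DR · Δt = 91.00 × 900 s = 81900 L.
Over A = 0.125 ha, depth = V / A = 65.5 mm.

d ≈ 65.5 mm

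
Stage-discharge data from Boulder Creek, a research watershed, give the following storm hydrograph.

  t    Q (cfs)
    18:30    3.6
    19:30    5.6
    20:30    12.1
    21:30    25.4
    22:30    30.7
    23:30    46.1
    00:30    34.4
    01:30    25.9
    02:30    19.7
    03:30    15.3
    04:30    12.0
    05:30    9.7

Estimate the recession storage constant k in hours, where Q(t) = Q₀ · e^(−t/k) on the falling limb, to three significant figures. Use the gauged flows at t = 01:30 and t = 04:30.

On the falling limb, Q drops from 25.9 to 12.0 cfs between t = 01:30 and t = 04:30 (Δt = 3 h).
k = −Δt / ln(Q₂/Q₁) = −3 / ln(12.0/25.9) = 3.90 h.

k ≈ 3.90 h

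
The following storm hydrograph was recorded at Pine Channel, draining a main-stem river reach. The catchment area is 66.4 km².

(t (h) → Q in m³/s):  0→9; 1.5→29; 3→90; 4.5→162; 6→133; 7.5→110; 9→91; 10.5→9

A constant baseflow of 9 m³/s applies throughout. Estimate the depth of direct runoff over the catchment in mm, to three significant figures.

d ≈ 45.6 mm

Direct runoff: 0.0, 20.0, 81.0, 153.0, 124.0, 101.0, 82.0, 0.0 m³/s; ΣQ_DR = 561.0 m³/s.
V = ΣQ_DR · Δt = 561.0 × 5400 s = 3.029 × 10^6 m³.
Over A = 66.4 km², depth = V / A = 45.6 mm.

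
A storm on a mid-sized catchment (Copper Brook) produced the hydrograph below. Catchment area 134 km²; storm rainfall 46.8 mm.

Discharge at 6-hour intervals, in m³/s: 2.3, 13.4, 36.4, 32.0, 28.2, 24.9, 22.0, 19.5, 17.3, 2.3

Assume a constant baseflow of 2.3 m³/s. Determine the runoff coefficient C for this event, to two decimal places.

C ≈ 0.60

ΣQ_DR = 175.3 m³/s; V = ΣQ_DR·Δt = 3.786 × 10^6 m³.
Runoff depth d = V / A = 28.26 mm.
C = d / P = 28.26 / 46.8 = 0.60.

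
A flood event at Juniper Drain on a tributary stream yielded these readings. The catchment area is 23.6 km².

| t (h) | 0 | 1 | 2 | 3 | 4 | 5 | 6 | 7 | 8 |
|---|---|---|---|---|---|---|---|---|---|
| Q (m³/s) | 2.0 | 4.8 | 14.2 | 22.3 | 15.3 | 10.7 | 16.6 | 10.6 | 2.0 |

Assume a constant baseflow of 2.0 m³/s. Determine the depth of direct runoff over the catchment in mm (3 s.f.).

d ≈ 12.3 mm

Direct runoff: 0.0, 2.8, 12.2, 20.3, 13.3, 8.7, 14.6, 8.6, 0.0 m³/s; ΣQ_DR = 80.50 m³/s.
V = ΣQ_DR · Δt = 80.50 × 3600 s = 2.898 × 10^5 m³.
Over A = 23.6 km², depth = V / A = 12.3 mm.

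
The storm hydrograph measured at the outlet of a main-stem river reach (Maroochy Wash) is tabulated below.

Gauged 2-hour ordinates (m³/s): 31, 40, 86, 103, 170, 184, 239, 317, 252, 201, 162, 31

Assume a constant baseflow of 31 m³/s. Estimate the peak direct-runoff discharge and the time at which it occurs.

Q_p = 286.0 m³/s at t = 14 h

Subtracting baseflow gives direct-runoff ordinates: 0.0, 9.0, 55.0, 72.0, 139.0, 153.0, 208.0, 286.0, 221.0, 170.0, 131.0, 0.0 m³/s.
The maximum is 286.0 m³/s, occurring at the reading for t = 14 h.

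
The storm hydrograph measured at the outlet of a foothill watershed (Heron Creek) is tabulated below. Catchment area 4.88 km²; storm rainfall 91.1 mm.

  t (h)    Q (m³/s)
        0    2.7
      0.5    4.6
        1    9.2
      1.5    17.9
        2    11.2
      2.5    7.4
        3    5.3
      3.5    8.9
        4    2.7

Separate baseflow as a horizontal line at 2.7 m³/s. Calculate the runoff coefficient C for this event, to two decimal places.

ΣQ_DR = 45.60 m³/s; V = ΣQ_DR·Δt = 82080 m³.
Runoff depth d = V / A = 16.82 mm.
C = d / P = 16.82 / 91.1 = 0.18.

C ≈ 0.18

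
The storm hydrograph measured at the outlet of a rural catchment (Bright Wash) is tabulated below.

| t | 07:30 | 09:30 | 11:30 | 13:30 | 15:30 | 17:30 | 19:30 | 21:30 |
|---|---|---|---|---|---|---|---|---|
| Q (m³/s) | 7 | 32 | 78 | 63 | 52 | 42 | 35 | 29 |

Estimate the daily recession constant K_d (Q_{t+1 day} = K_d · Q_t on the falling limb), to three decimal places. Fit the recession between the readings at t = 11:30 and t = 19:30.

Between t = 11:30 and t = 19:30 the flow falls from 78 to 35 m³/s over 4×2 h = 8 h.
Per-interval ratio K = (35/78)^(1/4) = 0.8185; K_d = K^(24/2) = 0.090.

K_d ≈ 0.090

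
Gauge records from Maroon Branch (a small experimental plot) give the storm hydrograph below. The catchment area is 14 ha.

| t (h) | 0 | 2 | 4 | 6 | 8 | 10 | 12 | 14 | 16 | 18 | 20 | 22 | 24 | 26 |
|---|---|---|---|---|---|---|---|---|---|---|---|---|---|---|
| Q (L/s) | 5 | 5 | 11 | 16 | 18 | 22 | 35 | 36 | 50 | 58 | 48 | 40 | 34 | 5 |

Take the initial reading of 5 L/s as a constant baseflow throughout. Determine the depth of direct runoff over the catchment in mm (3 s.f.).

d ≈ 16.1 mm

Direct runoff: 0.0, 0.0, 6.0, 11.0, 13.0, 17.0, 30.0, 31.0, 45.0, 53.0, 43.0, 35.0, 29.0, 0.0 L/s; ΣQ_DR = 313.0 L/s.
V = ΣQ_DR · Δt = 313.0 × 7200 s = 2.254 × 10^6 L.
Over A = 14 ha, depth = V / A = 16.1 mm.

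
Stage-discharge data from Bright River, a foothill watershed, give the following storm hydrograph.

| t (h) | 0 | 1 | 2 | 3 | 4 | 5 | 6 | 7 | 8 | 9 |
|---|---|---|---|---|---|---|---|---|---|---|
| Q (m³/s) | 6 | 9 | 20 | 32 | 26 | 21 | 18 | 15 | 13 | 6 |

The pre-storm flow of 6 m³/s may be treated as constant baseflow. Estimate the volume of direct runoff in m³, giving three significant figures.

V ≈ 3.82 × 10^5 m³

Direct-runoff ordinates (Q − Q_b): 0.0, 3.0, 14.0, 26.0, 20.0, 15.0, 12.0, 9.0, 7.0, 0.0 m³/s.
ΣQ_DR = 106.0 m³/s.
With Δt = 1 h = 3600 s, V = ΣQ_DR · Δt = 106.0 × 3600 = 3.82 × 10^5 m³.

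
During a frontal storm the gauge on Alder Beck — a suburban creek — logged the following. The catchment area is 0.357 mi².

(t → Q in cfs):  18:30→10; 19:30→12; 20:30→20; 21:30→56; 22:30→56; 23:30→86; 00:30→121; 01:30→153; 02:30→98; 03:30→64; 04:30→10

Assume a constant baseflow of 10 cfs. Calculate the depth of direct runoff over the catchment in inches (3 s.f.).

Direct runoff: 0.0, 2.0, 10.0, 46.0, 46.0, 76.0, 111.0, 143.0, 88.0, 54.0, 0.0 cfs; ΣQ_DR = 576.0 cfs.
V = ΣQ_DR · Δt = 576.0 × 3600 s = 2.074 × 10^6 ft³.
Over A = 0.357 mi², depth = V / A = 2.50 in.

d ≈ 2.50 in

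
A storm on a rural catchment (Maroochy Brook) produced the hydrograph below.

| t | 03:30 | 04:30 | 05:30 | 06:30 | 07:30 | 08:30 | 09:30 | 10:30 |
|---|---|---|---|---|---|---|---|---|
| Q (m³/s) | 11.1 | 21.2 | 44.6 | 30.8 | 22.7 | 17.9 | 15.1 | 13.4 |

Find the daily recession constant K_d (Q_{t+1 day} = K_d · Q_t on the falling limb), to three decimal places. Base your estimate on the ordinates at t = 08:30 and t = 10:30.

Between t = 08:30 and t = 10:30 the flow falls from 17.9 to 13.4 m³/s over 2×1 h = 2 h.
Per-interval ratio K = (13.4/17.9)^(1/2) = 0.8652; K_d = K^(24/1) = 0.031.

K_d ≈ 0.031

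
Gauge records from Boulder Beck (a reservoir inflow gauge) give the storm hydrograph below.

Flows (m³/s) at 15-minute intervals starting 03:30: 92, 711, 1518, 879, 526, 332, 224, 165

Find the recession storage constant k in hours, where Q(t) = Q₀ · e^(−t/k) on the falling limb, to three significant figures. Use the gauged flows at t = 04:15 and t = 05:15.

k ≈ 0.598 h

On the falling limb, Q drops from 879 to 165 m³/s between t = 04:15 and t = 05:15 (Δt = 1 h).
k = −Δt / ln(Q₂/Q₁) = −1 / ln(165/879) = 0.598 h.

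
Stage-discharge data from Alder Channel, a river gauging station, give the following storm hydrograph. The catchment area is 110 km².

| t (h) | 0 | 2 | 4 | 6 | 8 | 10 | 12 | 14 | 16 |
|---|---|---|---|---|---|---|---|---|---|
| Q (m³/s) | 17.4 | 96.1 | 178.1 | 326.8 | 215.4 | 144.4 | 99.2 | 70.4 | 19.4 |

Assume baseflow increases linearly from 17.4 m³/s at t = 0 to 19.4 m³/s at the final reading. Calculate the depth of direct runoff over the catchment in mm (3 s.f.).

d ≈ 65.6 mm

Direct runoff: 0.00, 78.45, 160.20, 308.65, 197.00, 125.75, 80.30, 51.25, 0.00 m³/s; ΣQ_DR = 1002 m³/s.
V = ΣQ_DR · Δt = 1002 × 7200 s = 7.212 × 10^6 m³.
Over A = 110 km², depth = V / A = 65.6 mm.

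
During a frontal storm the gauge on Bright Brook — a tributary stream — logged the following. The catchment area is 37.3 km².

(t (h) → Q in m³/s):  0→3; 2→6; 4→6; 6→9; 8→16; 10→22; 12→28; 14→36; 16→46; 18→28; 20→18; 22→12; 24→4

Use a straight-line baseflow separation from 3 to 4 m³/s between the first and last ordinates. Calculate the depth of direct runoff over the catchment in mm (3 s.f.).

Direct runoff: 0.00, 2.92, 2.83, 5.75, 12.67, 18.58, 24.50, 32.42, 42.33, 24.25, 14.17, 8.08, 0.00 m³/s; ΣQ_DR = 188.5 m³/s.
V = ΣQ_DR · Δt = 188.5 × 7200 s = 1.357 × 10^6 m³.
Over A = 37.3 km², depth = V / A = 36.4 mm.

d ≈ 36.4 mm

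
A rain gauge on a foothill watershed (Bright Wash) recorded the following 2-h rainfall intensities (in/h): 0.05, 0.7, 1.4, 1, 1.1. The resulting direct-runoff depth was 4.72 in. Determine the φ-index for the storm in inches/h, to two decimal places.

Only the 4 blocks with intensity above φ contribute runoff: 0.7, 1.4, 1, 1.1 in/h.
Σ(I−φ)·Δt = d  ⇒  (0.7+1.4+1+1.1 − 4φ)·2 = 4.72
φ = (4.200 − 4.72/2) / 4 = 0.46 in/h.

φ ≈ 0.46 in/h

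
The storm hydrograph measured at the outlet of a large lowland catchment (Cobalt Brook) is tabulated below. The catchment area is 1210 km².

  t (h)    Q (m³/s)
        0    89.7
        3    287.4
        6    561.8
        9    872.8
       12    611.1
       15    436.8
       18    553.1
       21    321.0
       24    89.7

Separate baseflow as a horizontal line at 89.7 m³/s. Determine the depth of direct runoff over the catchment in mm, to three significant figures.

d ≈ 26.9 mm

Direct runoff: 0.0, 197.7, 472.1, 783.1, 521.4, 347.1, 463.4, 231.3, 0.0 m³/s; ΣQ_DR = 3016 m³/s.
V = ΣQ_DR · Δt = 3016 × 10800 s = 3.257 × 10^7 m³.
Over A = 1210 km², depth = V / A = 26.9 mm.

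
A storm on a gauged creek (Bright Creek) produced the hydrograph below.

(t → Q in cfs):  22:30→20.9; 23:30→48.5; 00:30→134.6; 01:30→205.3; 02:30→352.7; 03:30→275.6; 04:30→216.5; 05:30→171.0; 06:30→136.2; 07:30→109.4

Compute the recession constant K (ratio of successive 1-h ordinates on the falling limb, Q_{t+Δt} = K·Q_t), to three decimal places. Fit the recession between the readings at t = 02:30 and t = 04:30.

Using the recession-limb readings at t = 02:30 and t = 04:30: Q falls from 352.7 to 216.5 cfs over 2 intervals.
K = (Q₂/Q₁)^(1/2) = (216.5/352.7)^(1/2) = 0.783.

K ≈ 0.783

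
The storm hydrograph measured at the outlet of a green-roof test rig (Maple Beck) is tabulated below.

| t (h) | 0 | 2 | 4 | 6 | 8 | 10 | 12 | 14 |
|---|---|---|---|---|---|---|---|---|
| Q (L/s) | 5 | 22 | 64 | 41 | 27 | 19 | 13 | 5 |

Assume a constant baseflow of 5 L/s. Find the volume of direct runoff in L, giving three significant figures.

V ≈ 1.12 × 10^6 L

Direct-runoff ordinates (Q − Q_b): 0.0, 17.0, 59.0, 36.0, 22.0, 14.0, 8.0, 0.0 L/s.
ΣQ_DR = 156.0 L/s.
With Δt = 2 h = 7200 s, V = ΣQ_DR · Δt = 156.0 × 7200 = 1.12 × 10^6 L.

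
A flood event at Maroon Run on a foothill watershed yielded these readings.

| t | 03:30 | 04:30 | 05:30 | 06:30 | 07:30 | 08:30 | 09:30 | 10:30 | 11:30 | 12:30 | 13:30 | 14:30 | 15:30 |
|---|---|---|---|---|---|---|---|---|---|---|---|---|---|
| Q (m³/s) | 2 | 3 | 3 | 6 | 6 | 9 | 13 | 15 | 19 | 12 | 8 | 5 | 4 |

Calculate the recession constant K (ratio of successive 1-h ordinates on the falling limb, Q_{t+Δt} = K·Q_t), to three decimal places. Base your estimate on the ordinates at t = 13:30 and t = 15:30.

Using the recession-limb readings at t = 13:30 and t = 15:30: Q falls from 8 to 4 m³/s over 2 intervals.
K = (Q₂/Q₁)^(1/2) = (4/8)^(1/2) = 0.707.

K ≈ 0.707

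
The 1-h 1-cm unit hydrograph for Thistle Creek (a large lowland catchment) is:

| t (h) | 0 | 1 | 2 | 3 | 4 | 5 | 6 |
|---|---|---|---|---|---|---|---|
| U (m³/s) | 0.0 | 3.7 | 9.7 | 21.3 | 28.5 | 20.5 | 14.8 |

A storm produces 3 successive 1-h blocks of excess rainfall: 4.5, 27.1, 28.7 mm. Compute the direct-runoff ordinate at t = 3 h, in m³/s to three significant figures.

Q ≈ 46.5 m³/s

By discrete convolution, Q_j = Σ (P_i / 10 mm) · U_{j−i}.
At t = 3 h (j=3): Q = (4.5/10)·21.3 + (27.1/10)·9.7 + (28.7/10)·3.7 = 46.5 m³/s.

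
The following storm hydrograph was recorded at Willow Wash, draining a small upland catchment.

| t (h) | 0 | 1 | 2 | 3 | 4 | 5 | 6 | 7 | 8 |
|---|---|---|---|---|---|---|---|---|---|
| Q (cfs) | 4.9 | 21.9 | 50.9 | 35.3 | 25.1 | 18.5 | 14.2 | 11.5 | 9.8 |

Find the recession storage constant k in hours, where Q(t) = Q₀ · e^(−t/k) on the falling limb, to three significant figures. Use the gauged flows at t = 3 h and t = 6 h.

k ≈ 3.29 h

On the falling limb, Q drops from 35.3 to 14.2 cfs between t = 3 h and t = 6 h (Δt = 3 h).
k = −Δt / ln(Q₂/Q₁) = −3 / ln(14.2/35.3) = 3.29 h.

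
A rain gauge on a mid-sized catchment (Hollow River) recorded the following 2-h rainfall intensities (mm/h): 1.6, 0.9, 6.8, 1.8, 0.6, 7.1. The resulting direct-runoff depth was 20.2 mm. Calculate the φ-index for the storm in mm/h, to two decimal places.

φ ≈ 1.90 mm/h

Only the 2 blocks with intensity above φ contribute runoff: 6.8, 7.1 mm/h.
Σ(I−φ)·Δt = d  ⇒  (6.8+7.1 − 2φ)·2 = 20.2
φ = (13.90 − 20.2/2) / 2 = 1.90 mm/h.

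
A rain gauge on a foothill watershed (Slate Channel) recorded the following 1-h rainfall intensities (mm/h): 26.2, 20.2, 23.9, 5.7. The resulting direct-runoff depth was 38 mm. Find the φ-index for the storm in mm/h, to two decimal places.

Only the 3 blocks with intensity above φ contribute runoff: 26.2, 20.2, 23.9 mm/h.
Σ(I−φ)·Δt = d  ⇒  (26.2+20.2+23.9 − 3φ)·1 = 38
φ = (70.30 − 38/1) / 3 = 10.77 mm/h.

φ ≈ 10.77 mm/h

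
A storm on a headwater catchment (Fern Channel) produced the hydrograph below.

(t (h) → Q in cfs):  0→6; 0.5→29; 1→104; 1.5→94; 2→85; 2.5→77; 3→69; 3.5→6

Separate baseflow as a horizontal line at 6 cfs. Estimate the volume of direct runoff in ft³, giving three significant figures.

Direct-runoff ordinates (Q − Q_b): 0.0, 23.0, 98.0, 88.0, 79.0, 71.0, 63.0, 0.0 cfs.
ΣQ_DR = 422.0 cfs.
With Δt = 0.5 h = 1800 s, V = ΣQ_DR · Δt = 422.0 × 1800 = 7.60 × 10^5 ft³.

V ≈ 7.60 × 10^5 ft³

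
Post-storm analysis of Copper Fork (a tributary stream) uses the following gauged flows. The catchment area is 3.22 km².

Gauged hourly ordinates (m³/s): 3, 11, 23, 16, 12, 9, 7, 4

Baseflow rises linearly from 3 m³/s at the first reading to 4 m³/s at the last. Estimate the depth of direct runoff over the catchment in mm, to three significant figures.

Direct runoff: 0.00, 7.86, 19.71, 12.57, 8.43, 5.29, 3.14, 0.00 m³/s; ΣQ_DR = 57.00 m³/s.
V = ΣQ_DR · Δt = 57.00 × 3600 s = 2.052 × 10^5 m³.
Over A = 3.22 km², depth = V / A = 63.7 mm.

d ≈ 63.7 mm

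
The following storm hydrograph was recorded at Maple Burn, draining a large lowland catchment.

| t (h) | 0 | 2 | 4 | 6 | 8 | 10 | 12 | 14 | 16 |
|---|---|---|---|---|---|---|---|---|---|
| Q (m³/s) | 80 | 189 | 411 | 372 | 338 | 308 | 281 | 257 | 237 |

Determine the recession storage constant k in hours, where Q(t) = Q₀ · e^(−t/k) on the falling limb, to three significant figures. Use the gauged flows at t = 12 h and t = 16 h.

On the falling limb, Q drops from 281 to 237 m³/s between t = 12 h and t = 16 h (Δt = 4 h).
k = −Δt / ln(Q₂/Q₁) = −4 / ln(237/281) = 23.5 h.

k ≈ 23.5 h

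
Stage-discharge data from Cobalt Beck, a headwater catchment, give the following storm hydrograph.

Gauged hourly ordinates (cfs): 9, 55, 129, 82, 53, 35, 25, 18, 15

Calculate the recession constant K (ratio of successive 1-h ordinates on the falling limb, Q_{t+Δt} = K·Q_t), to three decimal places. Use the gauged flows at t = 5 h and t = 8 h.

Using the recession-limb readings at t = 5 h and t = 8 h: Q falls from 35 to 15 cfs over 3 intervals.
K = (Q₂/Q₁)^(1/3) = (15/35)^(1/3) = 0.754.

K ≈ 0.754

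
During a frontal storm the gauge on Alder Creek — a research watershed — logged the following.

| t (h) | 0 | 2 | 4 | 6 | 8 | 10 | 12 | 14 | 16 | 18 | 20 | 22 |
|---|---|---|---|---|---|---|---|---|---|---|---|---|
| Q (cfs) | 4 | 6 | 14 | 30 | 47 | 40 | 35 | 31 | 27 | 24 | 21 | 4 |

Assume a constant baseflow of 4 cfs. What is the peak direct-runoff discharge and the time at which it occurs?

Subtracting baseflow gives direct-runoff ordinates: 0.0, 2.0, 10.0, 26.0, 43.0, 36.0, 31.0, 27.0, 23.0, 20.0, 17.0, 0.0 cfs.
The maximum is 43.0 cfs, occurring at the reading for t = 8 h.

Q_p = 43.0 cfs at t = 8 h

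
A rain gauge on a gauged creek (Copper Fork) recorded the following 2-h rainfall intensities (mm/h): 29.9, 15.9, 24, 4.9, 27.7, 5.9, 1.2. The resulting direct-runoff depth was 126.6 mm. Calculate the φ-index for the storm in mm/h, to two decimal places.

φ ≈ 8.55 mm/h

Only the 4 blocks with intensity above φ contribute runoff: 29.9, 15.9, 24, 27.7 mm/h.
Σ(I−φ)·Δt = d  ⇒  (29.9+15.9+24+27.7 − 4φ)·2 = 126.6
φ = (97.50 − 126.6/2) / 4 = 8.55 mm/h.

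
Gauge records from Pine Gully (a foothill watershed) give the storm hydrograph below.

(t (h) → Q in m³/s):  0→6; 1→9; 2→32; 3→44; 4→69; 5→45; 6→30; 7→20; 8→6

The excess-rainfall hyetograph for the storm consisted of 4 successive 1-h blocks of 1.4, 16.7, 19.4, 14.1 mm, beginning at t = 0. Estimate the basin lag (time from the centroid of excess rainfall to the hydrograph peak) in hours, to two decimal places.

t_L ≈ 1.60 h

Centroid of excess rainfall: t_c = Σ P_i·t̄_i / ΣP_i = 2.3953 h (block centres at 0.5, 1.5, 2.5, 3.5 h).
Hydrograph peak occurs at t = 4 h, so basin lag t_L = 4 − 2.3953 = 1.60 h.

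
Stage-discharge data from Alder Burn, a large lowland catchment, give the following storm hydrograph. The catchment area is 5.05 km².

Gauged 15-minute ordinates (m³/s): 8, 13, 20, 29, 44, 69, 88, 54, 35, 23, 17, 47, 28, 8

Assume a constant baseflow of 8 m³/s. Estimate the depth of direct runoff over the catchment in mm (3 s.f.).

d ≈ 66.1 mm

Direct runoff: 0.0, 5.0, 12.0, 21.0, 36.0, 61.0, 80.0, 46.0, 27.0, 15.0, 9.0, 39.0, 20.0, 0.0 m³/s; ΣQ_DR = 371.0 m³/s.
V = ΣQ_DR · Δt = 371.0 × 900 s = 3.339 × 10^5 m³.
Over A = 5.05 km², depth = V / A = 66.1 mm.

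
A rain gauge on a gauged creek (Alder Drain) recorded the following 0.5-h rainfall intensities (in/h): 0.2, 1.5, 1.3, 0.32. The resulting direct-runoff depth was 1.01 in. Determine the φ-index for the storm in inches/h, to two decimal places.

φ ≈ 0.39 in/h

Only the 2 blocks with intensity above φ contribute runoff: 1.5, 1.3 in/h.
Σ(I−φ)·Δt = d  ⇒  (1.5+1.3 − 2φ)·0.5 = 1.01
φ = (2.800 − 1.01/0.5) / 2 = 0.39 in/h.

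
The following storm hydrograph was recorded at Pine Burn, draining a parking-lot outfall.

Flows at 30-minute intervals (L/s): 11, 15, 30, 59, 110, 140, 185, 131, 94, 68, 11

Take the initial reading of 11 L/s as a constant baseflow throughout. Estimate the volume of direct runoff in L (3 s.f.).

V ≈ 1.32 × 10^6 L

Direct-runoff ordinates (Q − Q_b): 0.0, 4.0, 19.0, 48.0, 99.0, 129.0, 174.0, 120.0, 83.0, 57.0, 0.0 L/s.
ΣQ_DR = 733.0 L/s.
With Δt = 0.5 h = 1800 s, V = ΣQ_DR · Δt = 733.0 × 1800 = 1.32 × 10^6 L.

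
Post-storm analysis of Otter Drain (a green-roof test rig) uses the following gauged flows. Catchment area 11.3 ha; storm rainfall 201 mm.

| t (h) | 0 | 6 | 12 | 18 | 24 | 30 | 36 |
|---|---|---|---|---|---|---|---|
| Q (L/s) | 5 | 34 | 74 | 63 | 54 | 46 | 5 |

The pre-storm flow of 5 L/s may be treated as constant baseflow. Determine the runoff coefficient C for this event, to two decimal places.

ΣQ_DR = 246.0 L/s; V = ΣQ_DR·Δt = 5.314 × 10^6 L.
Runoff depth d = V / A = 47.02 mm.
C = d / P = 47.02 / 201 = 0.23.

C ≈ 0.23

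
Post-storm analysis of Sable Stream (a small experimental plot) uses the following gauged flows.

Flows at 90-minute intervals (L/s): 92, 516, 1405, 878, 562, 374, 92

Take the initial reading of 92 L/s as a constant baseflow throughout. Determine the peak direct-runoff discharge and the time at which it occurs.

Subtracting baseflow gives direct-runoff ordinates: 0.0, 424.0, 1313.0, 786.0, 470.0, 282.0, 0.0 L/s.
The maximum is 1313.0 L/s, occurring at the reading for t = 3 h.

Q_p = 1313.0 L/s at t = 3 h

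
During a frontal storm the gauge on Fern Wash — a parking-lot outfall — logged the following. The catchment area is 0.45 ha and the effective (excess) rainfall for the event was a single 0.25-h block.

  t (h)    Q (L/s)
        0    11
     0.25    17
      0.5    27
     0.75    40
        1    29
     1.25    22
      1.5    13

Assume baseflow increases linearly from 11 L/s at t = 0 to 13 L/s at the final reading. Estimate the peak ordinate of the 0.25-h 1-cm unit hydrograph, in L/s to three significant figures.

U_p ≈ 18.7 L/s

Direct runoff: 0.00, 5.67, 15.33, 28.00, 16.67, 9.33, 0.00 L/s; ΣQ_DR = 75.00 L/s, peak = 28.00 L/s.
Runoff depth d = ΣQ_DR·Δt / A = 75.00 × 900 / (0.45 ha) = 15.00 mm.
The 1-cm UH is the DRH scaled by (10 mm)/d, so U_p = 28.00 × 10/15.00 = 18.7 L/s.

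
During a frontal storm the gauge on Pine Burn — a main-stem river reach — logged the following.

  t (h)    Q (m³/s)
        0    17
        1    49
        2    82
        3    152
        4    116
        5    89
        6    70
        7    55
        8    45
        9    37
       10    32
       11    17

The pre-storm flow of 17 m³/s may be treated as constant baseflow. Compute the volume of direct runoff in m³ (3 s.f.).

Direct-runoff ordinates (Q − Q_b): 0.0, 32.0, 65.0, 135.0, 99.0, 72.0, 53.0, 38.0, 28.0, 20.0, 15.0, 0.0 m³/s.
ΣQ_DR = 557.0 m³/s.
With Δt = 1 h = 3600 s, V = ΣQ_DR · Δt = 557.0 × 3600 = 2.01 × 10^6 m³.

V ≈ 2.01 × 10^6 m³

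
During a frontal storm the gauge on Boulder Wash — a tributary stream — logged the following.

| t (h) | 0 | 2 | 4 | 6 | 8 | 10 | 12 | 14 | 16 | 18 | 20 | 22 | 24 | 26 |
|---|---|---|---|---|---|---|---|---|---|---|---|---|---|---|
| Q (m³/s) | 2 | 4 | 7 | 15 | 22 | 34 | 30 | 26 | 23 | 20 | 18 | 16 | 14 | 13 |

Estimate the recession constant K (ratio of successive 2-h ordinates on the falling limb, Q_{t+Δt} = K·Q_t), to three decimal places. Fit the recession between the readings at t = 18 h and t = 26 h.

Using the recession-limb readings at t = 18 h and t = 26 h: Q falls from 20 to 13 m³/s over 4 intervals.
K = (Q₂/Q₁)^(1/4) = (13/20)^(1/4) = 0.898.

K ≈ 0.898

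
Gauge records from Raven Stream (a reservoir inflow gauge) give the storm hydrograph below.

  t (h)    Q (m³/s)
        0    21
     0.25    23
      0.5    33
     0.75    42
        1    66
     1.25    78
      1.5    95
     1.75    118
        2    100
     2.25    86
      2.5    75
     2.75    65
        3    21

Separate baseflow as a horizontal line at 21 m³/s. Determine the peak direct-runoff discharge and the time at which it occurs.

Q_p = 97.0 m³/s at t = 1.75 h

Subtracting baseflow gives direct-runoff ordinates: 0.0, 2.0, 12.0, 21.0, 45.0, 57.0, 74.0, 97.0, 79.0, 65.0, 54.0, 44.0, 0.0 m³/s.
The maximum is 97.0 m³/s, occurring at the reading for t = 1.75 h.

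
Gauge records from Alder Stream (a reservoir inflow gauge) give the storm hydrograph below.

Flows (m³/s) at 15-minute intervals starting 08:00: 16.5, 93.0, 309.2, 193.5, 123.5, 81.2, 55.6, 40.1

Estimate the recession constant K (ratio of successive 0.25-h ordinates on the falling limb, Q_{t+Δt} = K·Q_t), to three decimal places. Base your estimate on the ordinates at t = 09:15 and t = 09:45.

Using the recession-limb readings at t = 09:15 and t = 09:45: Q falls from 81.2 to 40.1 m³/s over 2 intervals.
K = (Q₂/Q₁)^(1/2) = (40.1/81.2)^(1/2) = 0.703.

K ≈ 0.703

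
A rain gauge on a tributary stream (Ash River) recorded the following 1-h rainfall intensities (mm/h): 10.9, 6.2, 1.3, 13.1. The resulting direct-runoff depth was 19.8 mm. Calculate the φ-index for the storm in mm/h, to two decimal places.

φ ≈ 3.47 mm/h

Only the 3 blocks with intensity above φ contribute runoff: 10.9, 6.2, 13.1 mm/h.
Σ(I−φ)·Δt = d  ⇒  (10.9+6.2+13.1 − 3φ)·1 = 19.8
φ = (30.20 − 19.8/1) / 3 = 3.47 mm/h.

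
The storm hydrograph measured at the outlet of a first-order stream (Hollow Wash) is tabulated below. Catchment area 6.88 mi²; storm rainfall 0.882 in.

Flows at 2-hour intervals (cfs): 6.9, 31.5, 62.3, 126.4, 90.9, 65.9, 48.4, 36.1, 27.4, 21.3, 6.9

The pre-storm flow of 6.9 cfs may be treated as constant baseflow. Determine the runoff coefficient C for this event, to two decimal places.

C ≈ 0.23

ΣQ_DR = 448.1 cfs; V = ΣQ_DR·Δt = 3.226 × 10^6 ft³.
Runoff depth d = V / A = 0.2019 in.
C = d / P = 0.2019 / 0.882 = 0.23.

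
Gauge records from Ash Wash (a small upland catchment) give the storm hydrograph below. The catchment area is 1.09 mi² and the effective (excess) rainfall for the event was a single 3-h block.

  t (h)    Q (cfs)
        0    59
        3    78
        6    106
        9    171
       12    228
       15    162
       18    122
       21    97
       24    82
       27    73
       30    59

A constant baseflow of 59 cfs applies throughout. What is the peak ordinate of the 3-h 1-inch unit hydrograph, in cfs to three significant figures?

U_p ≈ 67.4 cfs

Direct runoff: 0.0, 19.0, 47.0, 112.0, 169.0, 103.0, 63.0, 38.0, 23.0, 14.0, 0.0 cfs; ΣQ_DR = 588.0 cfs, peak = 169.0 cfs.
Runoff depth d = ΣQ_DR·Δt / A = 588.0 × 10800 / (1.09 mi²) = 2.508 in.
The 1-inch UH is the DRH scaled by (1 in)/d, so U_p = 169.0 × 1/2.508 = 67.4 cfs.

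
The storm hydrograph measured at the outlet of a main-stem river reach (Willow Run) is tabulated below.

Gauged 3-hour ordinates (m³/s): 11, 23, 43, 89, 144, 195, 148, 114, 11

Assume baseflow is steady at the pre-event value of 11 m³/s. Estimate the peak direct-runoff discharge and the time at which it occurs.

Subtracting baseflow gives direct-runoff ordinates: 0.0, 12.0, 32.0, 78.0, 133.0, 184.0, 137.0, 103.0, 0.0 m³/s.
The maximum is 184.0 m³/s, occurring at the reading for t = 15 h.

Q_p = 184.0 m³/s at t = 15 h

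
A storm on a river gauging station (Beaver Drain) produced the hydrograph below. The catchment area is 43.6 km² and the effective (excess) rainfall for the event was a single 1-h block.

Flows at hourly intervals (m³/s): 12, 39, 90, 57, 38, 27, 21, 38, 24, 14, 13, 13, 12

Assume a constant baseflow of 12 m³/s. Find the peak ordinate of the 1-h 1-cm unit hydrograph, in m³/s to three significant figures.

Direct runoff: 0.0, 27.0, 78.0, 45.0, 26.0, 15.0, 9.0, 26.0, 12.0, 2.0, 1.0, 1.0, 0.0 m³/s; ΣQ_DR = 242.0 m³/s, peak = 78.0 m³/s.
Runoff depth d = ΣQ_DR·Δt / A = 242.0 × 3600 / (43.6 km²) = 19.98 mm.
The 1-cm UH is the DRH scaled by (10 mm)/d, so U_p = 78.0 × 10/19.98 = 39.0 m³/s.

U_p ≈ 39.0 m³/s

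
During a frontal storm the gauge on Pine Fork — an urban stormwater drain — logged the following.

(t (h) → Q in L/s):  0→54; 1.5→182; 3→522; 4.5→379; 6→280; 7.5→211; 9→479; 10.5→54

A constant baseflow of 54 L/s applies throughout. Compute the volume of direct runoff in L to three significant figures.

Direct-runoff ordinates (Q − Q_b): 0.0, 128.0, 468.0, 325.0, 226.0, 157.0, 425.0, 0.0 L/s.
ΣQ_DR = 1729 L/s.
With Δt = 1.5 h = 5400 s, V = ΣQ_DR · Δt = 1729 × 5400 = 9.34 × 10^6 L.

V ≈ 9.34 × 10^6 L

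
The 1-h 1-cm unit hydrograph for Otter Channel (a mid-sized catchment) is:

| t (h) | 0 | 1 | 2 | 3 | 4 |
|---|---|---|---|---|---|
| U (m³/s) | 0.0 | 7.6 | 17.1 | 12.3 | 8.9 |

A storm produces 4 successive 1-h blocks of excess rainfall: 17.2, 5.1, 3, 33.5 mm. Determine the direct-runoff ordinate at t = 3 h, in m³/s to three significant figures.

Q ≈ 32.2 m³/s

By discrete convolution, Q_j = Σ (P_i / 10 mm) · U_{j−i}.
At t = 3 h (j=3): Q = (17.2/10)·12.3 + (5.1/10)·17.1 + (3/10)·7.6 + (33.5/10)·0.0 = 32.2 m³/s.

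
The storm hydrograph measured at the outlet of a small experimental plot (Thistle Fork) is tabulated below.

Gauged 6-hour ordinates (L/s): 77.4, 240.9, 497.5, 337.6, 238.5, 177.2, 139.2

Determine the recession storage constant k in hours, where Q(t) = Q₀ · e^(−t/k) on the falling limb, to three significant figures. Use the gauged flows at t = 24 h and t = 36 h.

On the falling limb, Q drops from 238.5 to 139.2 L/s between t = 24 h and t = 36 h (Δt = 12 h).
k = −Δt / ln(Q₂/Q₁) = −12 / ln(139.2/238.5) = 22.3 h.

k ≈ 22.3 h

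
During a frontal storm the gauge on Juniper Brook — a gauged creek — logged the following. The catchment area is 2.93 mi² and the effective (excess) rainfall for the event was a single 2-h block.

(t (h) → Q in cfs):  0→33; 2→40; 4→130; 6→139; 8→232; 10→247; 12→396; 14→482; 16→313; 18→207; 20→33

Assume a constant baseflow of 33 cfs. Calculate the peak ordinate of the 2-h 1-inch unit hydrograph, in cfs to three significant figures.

U_p ≈ 225 cfs

Direct runoff: 0.0, 7.0, 97.0, 106.0, 199.0, 214.0, 363.0, 449.0, 280.0, 174.0, 0.0 cfs; ΣQ_DR = 1889 cfs, peak = 449.0 cfs.
Runoff depth d = ΣQ_DR·Δt / A = 1889 × 7200 / (2.93 mi²) = 1.998 in.
The 1-inch UH is the DRH scaled by (1 in)/d, so U_p = 449.0 × 1/1.998 = 225 cfs.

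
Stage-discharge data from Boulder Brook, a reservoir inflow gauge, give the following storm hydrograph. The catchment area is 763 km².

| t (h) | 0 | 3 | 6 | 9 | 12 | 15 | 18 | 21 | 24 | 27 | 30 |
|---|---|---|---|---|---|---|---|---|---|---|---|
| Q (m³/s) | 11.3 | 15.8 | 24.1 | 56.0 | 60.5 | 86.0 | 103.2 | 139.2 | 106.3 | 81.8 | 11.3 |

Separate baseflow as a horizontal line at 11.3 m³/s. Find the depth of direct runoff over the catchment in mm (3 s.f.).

Direct runoff: 0.0, 4.5, 12.8, 44.7, 49.2, 74.7, 91.9, 127.9, 95.0, 70.5, 0.0 m³/s; ΣQ_DR = 571.2 m³/s.
V = ΣQ_DR · Δt = 571.2 × 10800 s = 6.169 × 10^6 m³.
Over A = 763 km², depth = V / A = 8.09 mm.

d ≈ 8.09 mm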